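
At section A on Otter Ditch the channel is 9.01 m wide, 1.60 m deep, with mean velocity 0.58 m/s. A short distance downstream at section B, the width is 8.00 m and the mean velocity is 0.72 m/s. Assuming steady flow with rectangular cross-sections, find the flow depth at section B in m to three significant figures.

Q = A₁V₁ = (9.01×1.60) × 0.58 = 8.361 m³/s
d₂ = Q/(b₂ V₂) = 8.361/(8.00×0.72) = 1.452 m

1.45 m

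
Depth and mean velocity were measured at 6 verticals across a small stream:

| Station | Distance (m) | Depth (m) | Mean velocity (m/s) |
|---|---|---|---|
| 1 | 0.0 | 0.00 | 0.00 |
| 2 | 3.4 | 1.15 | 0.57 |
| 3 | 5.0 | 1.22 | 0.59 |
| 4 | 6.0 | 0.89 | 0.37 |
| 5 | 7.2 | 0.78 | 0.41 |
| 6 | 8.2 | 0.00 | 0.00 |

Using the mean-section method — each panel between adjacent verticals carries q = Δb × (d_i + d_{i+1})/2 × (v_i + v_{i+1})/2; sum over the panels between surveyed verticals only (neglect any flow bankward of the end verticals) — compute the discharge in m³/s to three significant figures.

2.63 m³/s

Panel 1-2: Δb = 3.4 m, d̄ = (0.00+1.15)/2 = 0.575, v̄ = (0.00+0.57)/2 = 0.285 → q = 3.4×0.575×0.285 = 0.5572 m³/s
Panel 2-3: Δb = 1.6 m, d̄ = (1.15+1.22)/2 = 1.185, v̄ = (0.57+0.59)/2 = 0.58 → q = 1.6×1.185×0.58 = 1.100 m³/s
Panel 3-4: Δb = 1 m, d̄ = (1.22+0.89)/2 = 1.055, v̄ = (0.59+0.37)/2 = 0.48 → q = 1×1.055×0.48 = 0.5064 m³/s
Panel 4-5: Δb = 1.2 m, d̄ = (0.89+0.78)/2 = 0.835, v̄ = (0.37+0.41)/2 = 0.39 → q = 1.2×0.835×0.39 = 0.3908 m³/s
Panel 5-6: Δb = 1 m, d̄ = (0.78+0.00)/2 = 0.39, v̄ = (0.41+0.00)/2 = 0.205 → q = 1×0.39×0.205 = 0.07995 m³/s
Q = Σ q = 2.634 m³/s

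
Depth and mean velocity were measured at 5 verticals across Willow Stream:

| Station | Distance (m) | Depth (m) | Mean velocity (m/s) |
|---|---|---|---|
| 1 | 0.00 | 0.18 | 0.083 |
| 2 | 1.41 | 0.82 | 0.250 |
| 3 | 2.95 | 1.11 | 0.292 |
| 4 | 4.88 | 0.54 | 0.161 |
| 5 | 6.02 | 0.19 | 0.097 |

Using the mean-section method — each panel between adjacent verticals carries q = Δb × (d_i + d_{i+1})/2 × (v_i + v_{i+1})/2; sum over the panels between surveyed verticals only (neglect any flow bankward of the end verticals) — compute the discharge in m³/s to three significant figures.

0.934 m³/s

Panel 1-2: Δb = 1.41 m, d̄ = (0.18+0.82)/2 = 0.5, v̄ = (0.083+0.250)/2 = 0.1665 → q = 1.41×0.5×0.1665 = 0.1174 m³/s
Panel 2-3: Δb = 1.54 m, d̄ = (0.82+1.11)/2 = 0.965, v̄ = (0.250+0.292)/2 = 0.271 → q = 1.54×0.965×0.271 = 0.4027 m³/s
Panel 3-4: Δb = 1.93 m, d̄ = (1.11+0.54)/2 = 0.825, v̄ = (0.292+0.161)/2 = 0.2265 → q = 1.93×0.825×0.2265 = 0.3606 m³/s
Panel 4-5: Δb = 1.14 m, d̄ = (0.54+0.19)/2 = 0.365, v̄ = (0.161+0.097)/2 = 0.129 → q = 1.14×0.365×0.129 = 0.05368 m³/s
Q = Σ q = 0.9344 m³/s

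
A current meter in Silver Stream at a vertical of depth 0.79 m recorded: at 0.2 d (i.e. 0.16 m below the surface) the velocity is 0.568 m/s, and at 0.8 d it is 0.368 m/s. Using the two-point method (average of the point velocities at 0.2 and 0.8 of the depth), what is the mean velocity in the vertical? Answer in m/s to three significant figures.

v̄ = (0.568 + 0.368) / 2 = 0.4680 m/s

0.468 m/s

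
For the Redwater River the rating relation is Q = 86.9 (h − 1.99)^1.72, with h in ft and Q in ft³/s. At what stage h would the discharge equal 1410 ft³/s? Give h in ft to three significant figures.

7.04 ft

h − h₀ = (Q/C)^(1/b) = (1410/86.9)^(1/1.72) = 5.054 ft
h = 1.99 + 5.054 = 7.044 ft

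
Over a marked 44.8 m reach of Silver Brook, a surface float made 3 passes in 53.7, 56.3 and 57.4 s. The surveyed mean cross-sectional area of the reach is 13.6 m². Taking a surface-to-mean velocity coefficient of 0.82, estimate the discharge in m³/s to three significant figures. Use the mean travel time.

8.95 m³/s

t̄ = (53.7 + 56.3 + 57.4) / 3 = 55.8 s
v_surface = L / t̄ = 44.8 / 55.8 = 0.8029 m/s
v_mean = 0.82 × 0.8029 = 0.6584 m/s
Q = A × v_mean = 13.6 × 0.6584 = 8.954 m³/s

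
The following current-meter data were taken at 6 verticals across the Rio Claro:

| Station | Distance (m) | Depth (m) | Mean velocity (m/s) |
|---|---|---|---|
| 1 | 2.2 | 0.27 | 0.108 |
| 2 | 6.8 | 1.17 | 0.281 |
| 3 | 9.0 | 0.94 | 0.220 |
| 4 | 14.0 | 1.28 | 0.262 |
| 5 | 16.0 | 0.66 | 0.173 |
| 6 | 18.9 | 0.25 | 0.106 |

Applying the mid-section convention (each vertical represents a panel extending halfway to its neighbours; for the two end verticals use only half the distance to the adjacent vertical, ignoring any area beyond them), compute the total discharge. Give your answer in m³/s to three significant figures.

w_1 = (6.8 − 2.2)/2 = 2.3 m; q_1 = 0.108 × 0.27 × 2.3 = 0.06707 m³/s
w_2 = (9.0 − 2.2)/2 = 3.4 m; q_2 = 0.281 × 1.17 × 3.4 = 1.118 m³/s
w_3 = (14.0 − 6.8)/2 = 3.6 m; q_3 = 0.220 × 0.94 × 3.6 = 0.7445 m³/s
w_4 = (16.0 − 9.0)/2 = 3.5 m; q_4 = 0.262 × 1.28 × 3.5 = 1.174 m³/s
w_5 = (18.9 − 14.0)/2 = 2.45 m; q_5 = 0.173 × 0.66 × 2.45 = 0.2797 m³/s
w_6 = (18.9 − 16.0)/2 = 1.45 m; q_6 = 0.106 × 0.25 × 1.45 = 0.03843 m³/s
Q = Σ qᵢ = 3.421 m³/s

3.42 m³/s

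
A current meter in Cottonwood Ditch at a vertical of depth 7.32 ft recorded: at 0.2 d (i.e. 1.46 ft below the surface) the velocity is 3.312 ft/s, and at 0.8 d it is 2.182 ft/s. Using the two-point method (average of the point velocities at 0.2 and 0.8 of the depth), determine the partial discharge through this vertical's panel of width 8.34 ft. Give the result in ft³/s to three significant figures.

v̄ = (3.312 + 2.182) / 2 = 2.747 ft/s
q = v̄ × d × w = 2.747 × 7.32 × 8.34 = 167.7 ft³/s

168 ft³/s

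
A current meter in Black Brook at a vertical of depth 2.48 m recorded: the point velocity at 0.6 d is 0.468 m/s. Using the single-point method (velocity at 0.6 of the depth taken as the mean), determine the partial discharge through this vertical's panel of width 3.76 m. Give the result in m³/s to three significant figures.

4.36 m³/s

v̄ = v₀.₆ = 0.468 m/s
q = v̄ × d × w = 0.4680 × 2.48 × 3.76 = 4.364 m³/s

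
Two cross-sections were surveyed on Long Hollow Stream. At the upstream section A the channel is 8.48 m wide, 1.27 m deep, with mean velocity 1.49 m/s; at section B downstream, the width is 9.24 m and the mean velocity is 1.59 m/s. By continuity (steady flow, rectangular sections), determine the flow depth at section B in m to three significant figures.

1.09 m

Q = A₁V₁ = (8.48×1.27) × 1.49 = 16.05 m³/s
d₂ = Q/(b₂ V₂) = 16.05/(9.24×1.59) = 1.092 m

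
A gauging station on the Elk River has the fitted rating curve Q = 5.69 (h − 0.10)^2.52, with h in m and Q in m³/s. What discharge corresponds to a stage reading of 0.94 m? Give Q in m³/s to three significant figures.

Q = 5.69 × (0.94 − 0.10)^2.52 = 5.69 × 0.84^2.52 = 3.667 m³/s

3.67 m³/s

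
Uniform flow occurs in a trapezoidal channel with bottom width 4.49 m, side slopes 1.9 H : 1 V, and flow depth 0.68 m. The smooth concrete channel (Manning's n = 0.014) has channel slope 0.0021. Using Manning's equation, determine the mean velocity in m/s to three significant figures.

2.15 m/s

A = (b + z·y)·y = (4.49 + 1.9×0.68)×0.68 = 3.932 m²
P = b + 2y√(1+z²) = 4.49 + 2×0.68×√(1+1.9²) = 7.410 m
R = A/P = 3.932/7.410 = 0.5306 m
Q = (1/n)·A·R^(2/3)·S^(1/2) = (1/0.014) × 3.932 × 0.5306^(2/3) × 0.0021^(1/2) = 8.435 m³/s
V = Q/A = 8.435/3.932 = 2.145 m/s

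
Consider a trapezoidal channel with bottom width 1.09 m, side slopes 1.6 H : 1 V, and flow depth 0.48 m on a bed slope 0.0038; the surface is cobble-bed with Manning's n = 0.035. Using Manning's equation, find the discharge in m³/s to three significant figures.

A = (b + z·y)·y = (1.09 + 1.6×0.48)×0.48 = 0.8918 m²
P = b + 2y√(1+z²) = 1.09 + 2×0.48×√(1+1.6²) = 2.901 m
R = A/P = 0.8918/2.901 = 0.3074 m
Q = (1/n)·A·R^(2/3)·S^(1/2) = (1/0.035) × 0.8918 × 0.3074^(2/3) × 0.0038^(1/2) = 0.7154 m³/s

0.715 m³/s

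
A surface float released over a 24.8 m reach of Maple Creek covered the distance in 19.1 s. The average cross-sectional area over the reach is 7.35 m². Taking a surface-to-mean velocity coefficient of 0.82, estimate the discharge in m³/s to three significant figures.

7.83 m³/s

v_surface = L / t̄ = 24.8 / 19.1 = 1.298 m/s
v_mean = 0.82 × 1.298 = 1.065 m/s
Q = A × v_mean = 7.35 × 1.065 = 7.826 m³/s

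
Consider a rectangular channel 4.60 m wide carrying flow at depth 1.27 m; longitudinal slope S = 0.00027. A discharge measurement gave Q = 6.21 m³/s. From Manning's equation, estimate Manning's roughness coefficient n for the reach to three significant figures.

0.0135

A = b·y = 4.60 × 1.27 = 5.842 m²
P = b + 2y = 4.60 + 2×1.27 = 7.140 m
R = A/P = 5.842/7.140 = 0.8182 m
n = (1/Q)·A·R^(2/3)·S^(1/2) = (1/6.21) × 5.842 × 0.8748 × 0.01643 = 0.01352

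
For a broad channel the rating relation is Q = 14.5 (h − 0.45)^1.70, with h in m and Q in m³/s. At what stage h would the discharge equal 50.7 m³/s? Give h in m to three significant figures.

h − h₀ = (Q/C)^(1/b) = (50.7/14.5)^(1/1.70) = 2.088 m
h = 0.45 + 2.088 = 2.538 m

2.54 m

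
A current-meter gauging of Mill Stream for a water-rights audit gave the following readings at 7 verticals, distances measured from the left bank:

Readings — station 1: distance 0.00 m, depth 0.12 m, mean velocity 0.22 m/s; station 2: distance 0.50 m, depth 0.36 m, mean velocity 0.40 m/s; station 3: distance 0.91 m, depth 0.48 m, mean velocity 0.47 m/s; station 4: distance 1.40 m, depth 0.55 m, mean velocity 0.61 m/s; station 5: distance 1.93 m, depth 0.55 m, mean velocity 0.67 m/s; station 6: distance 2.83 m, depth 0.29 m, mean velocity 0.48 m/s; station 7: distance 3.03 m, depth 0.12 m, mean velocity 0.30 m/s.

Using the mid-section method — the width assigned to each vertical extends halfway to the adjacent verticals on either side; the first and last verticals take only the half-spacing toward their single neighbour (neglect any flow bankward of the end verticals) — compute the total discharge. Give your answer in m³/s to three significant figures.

0.688 m³/s

w_1 = (0.50 − 0.00)/2 = 0.25 m; q_1 = 0.22 × 0.12 × 0.25 = 0.006600 m³/s
w_2 = (0.91 − 0.00)/2 = 0.455 m; q_2 = 0.40 × 0.36 × 0.455 = 0.06552 m³/s
w_3 = (1.40 − 0.50)/2 = 0.45 m; q_3 = 0.47 × 0.48 × 0.45 = 0.1015 m³/s
w_4 = (1.93 − 0.91)/2 = 0.51 m; q_4 = 0.61 × 0.55 × 0.51 = 0.1711 m³/s
w_5 = (2.83 − 1.40)/2 = 0.715 m; q_5 = 0.67 × 0.55 × 0.715 = 0.2635 m³/s
w_6 = (3.03 − 1.93)/2 = 0.55 m; q_6 = 0.48 × 0.29 × 0.55 = 0.07656 m³/s
w_7 = (3.03 − 2.83)/2 = 0.1 m; q_7 = 0.30 × 0.12 × 0.1 = 0.003600 m³/s
Q = Σ qᵢ = 0.6884 m³/s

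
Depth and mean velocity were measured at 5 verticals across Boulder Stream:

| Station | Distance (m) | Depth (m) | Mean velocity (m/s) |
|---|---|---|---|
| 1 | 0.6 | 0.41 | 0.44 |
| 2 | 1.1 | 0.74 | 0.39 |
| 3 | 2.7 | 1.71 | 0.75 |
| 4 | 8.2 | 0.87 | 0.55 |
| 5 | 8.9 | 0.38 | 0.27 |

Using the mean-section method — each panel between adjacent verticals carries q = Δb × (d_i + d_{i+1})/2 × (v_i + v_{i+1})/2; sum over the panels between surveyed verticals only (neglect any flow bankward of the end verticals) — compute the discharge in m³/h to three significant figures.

21700 m³/h

Panel 1-2: Δb = 0.5 m, d̄ = (0.41+0.74)/2 = 0.575, v̄ = (0.44+0.39)/2 = 0.415 → q = 0.5×0.575×0.415 = 0.1193 m³/s
Panel 2-3: Δb = 1.6 m, d̄ = (0.74+1.71)/2 = 1.225, v̄ = (0.39+0.75)/2 = 0.57 → q = 1.6×1.225×0.57 = 1.117 m³/s
Panel 3-4: Δb = 5.5 m, d̄ = (1.71+0.87)/2 = 1.29, v̄ = (0.75+0.55)/2 = 0.65 → q = 5.5×1.29×0.65 = 4.612 m³/s
Panel 4-5: Δb = 0.7 m, d̄ = (0.87+0.38)/2 = 0.625, v̄ = (0.55+0.27)/2 = 0.41 → q = 0.7×0.625×0.41 = 0.1794 m³/s
Q = Σ q = 6.028 m³/s
= 6.028 × 3600 = 21700 m³/h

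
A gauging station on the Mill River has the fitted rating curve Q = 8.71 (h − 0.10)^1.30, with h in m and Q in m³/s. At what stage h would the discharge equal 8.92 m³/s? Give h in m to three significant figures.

1.12 m

h − h₀ = (Q/C)^(1/b) = (8.92/8.71)^(1/1.30) = 1.018 m
h = 0.10 + 1.018 = 1.118 m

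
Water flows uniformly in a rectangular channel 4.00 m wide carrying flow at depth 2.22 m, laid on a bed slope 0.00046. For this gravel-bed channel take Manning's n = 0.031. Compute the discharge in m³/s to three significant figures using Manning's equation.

A = b·y = 4.00 × 2.22 = 8.880 m²
P = b + 2y = 4.00 + 2×2.22 = 8.440 m
R = A/P = 8.880/8.440 = 1.052 m
Q = (1/n)·A·R^(2/3)·S^(1/2) = (1/0.031) × 8.880 × 1.052^(2/3) × 0.00046^(1/2) = 6.355 m³/s

6.36 m³/s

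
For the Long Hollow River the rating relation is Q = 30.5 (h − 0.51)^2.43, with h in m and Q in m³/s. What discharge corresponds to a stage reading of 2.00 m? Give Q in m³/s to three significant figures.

80.4 m³/s

Q = 30.5 × (2.00 − 0.51)^2.43 = 30.5 × 1.49^2.43 = 80.38 m³/s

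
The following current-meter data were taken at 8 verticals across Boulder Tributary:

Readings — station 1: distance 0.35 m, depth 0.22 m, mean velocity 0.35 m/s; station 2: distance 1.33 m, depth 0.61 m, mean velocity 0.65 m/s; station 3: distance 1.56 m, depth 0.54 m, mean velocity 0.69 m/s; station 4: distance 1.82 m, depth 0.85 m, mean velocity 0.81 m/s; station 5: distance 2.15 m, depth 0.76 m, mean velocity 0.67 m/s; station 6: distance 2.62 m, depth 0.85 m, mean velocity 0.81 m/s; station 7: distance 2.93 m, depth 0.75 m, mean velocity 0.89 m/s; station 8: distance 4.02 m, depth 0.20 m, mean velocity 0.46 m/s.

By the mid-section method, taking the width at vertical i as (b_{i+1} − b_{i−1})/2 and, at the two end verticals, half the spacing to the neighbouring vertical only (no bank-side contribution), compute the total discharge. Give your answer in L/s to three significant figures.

w_1 = (1.33 − 0.35)/2 = 0.49 m; q_1 = 0.35 × 0.22 × 0.49 = 0.03773 m³/s
w_2 = (1.56 − 0.35)/2 = 0.605 m; q_2 = 0.65 × 0.61 × 0.605 = 0.2399 m³/s
w_3 = (1.82 − 1.33)/2 = 0.245 m; q_3 = 0.69 × 0.54 × 0.245 = 0.09129 m³/s
w_4 = (2.15 − 1.56)/2 = 0.295 m; q_4 = 0.81 × 0.85 × 0.295 = 0.2031 m³/s
w_5 = (2.62 − 1.82)/2 = 0.4 m; q_5 = 0.67 × 0.76 × 0.4 = 0.2037 m³/s
w_6 = (2.93 − 2.15)/2 = 0.39 m; q_6 = 0.81 × 0.85 × 0.39 = 0.2685 m³/s
w_7 = (4.02 − 2.62)/2 = 0.7 m; q_7 = 0.89 × 0.75 × 0.7 = 0.4673 m³/s
w_8 = (4.02 − 2.93)/2 = 0.545 m; q_8 = 0.46 × 0.20 × 0.545 = 0.05014 m³/s
Q = Σ qᵢ = 1.562 m³/s
= 1.562 × 1000 = 1562 L/s

1560 L/s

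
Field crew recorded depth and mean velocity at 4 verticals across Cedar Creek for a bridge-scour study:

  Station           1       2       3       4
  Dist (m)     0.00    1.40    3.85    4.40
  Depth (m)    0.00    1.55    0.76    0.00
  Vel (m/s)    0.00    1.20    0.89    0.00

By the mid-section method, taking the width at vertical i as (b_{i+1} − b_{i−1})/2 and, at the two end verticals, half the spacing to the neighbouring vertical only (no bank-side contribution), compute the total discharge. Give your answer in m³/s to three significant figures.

w_2 = (3.85 − 0.00)/2 = 1.925 m; q_2 = 1.20 × 1.55 × 1.925 = 3.581 m³/s
w_3 = (4.40 − 1.40)/2 = 1.5 m; q_3 = 0.89 × 0.76 × 1.5 = 1.015 m³/s
Stations 1, 4 contribute zero (depth or velocity is 0).
Q = Σ qᵢ = 4.595 m³/s

4.60 m³/s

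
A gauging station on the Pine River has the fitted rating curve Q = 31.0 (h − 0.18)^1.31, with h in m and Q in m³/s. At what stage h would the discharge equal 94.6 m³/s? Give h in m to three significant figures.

2.52 m

h − h₀ = (Q/C)^(1/b) = (94.6/31.0)^(1/1.31) = 2.344 m
h = 0.18 + 2.344 = 2.524 m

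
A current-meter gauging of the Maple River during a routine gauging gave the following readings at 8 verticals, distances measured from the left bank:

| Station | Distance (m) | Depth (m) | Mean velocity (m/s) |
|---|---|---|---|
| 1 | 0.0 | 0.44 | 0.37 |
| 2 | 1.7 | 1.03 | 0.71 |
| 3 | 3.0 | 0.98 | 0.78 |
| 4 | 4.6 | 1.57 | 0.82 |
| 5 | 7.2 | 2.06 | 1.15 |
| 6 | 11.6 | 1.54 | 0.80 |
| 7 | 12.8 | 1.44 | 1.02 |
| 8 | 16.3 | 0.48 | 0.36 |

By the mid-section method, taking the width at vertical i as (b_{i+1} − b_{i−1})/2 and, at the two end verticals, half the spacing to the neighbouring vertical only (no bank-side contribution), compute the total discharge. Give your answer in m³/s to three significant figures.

w_1 = (1.7 − 0.0)/2 = 0.85 m; q_1 = 0.37 × 0.44 × 0.85 = 0.1384 m³/s
w_2 = (3.0 − 0.0)/2 = 1.5 m; q_2 = 0.71 × 1.03 × 1.5 = 1.097 m³/s
w_3 = (4.6 − 1.7)/2 = 1.45 m; q_3 = 0.78 × 0.98 × 1.45 = 1.108 m³/s
w_4 = (7.2 − 3.0)/2 = 2.1 m; q_4 = 0.82 × 1.57 × 2.1 = 2.704 m³/s
w_5 = (11.6 − 4.6)/2 = 3.5 m; q_5 = 1.15 × 2.06 × 3.5 = 8.292 m³/s
w_6 = (12.8 − 7.2)/2 = 2.8 m; q_6 = 0.80 × 1.54 × 2.8 = 3.450 m³/s
w_7 = (16.3 − 11.6)/2 = 2.35 m; q_7 = 1.02 × 1.44 × 2.35 = 3.452 m³/s
w_8 = (16.3 − 12.8)/2 = 1.75 m; q_8 = 0.36 × 0.48 × 1.75 = 0.3024 m³/s
Q = Σ qᵢ = 20.54 m³/s

20.5 m³/s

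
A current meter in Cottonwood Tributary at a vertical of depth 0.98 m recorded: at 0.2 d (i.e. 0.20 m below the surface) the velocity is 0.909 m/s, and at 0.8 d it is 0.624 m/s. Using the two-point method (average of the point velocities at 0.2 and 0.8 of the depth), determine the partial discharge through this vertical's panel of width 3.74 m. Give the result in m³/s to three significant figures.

2.81 m³/s

v̄ = (0.909 + 0.624) / 2 = 0.7665 m/s
q = v̄ × d × w = 0.7665 × 0.98 × 3.74 = 2.809 m³/s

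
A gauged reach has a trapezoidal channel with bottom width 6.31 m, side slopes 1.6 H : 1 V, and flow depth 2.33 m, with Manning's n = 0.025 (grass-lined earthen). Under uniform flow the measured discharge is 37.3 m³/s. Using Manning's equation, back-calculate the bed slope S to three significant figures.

A = (b + z·y)·y = (6.31 + 1.6×2.33)×2.33 = 23.39 m²
P = b + 2y√(1+z²) = 6.31 + 2×2.33×√(1+1.6²) = 15.10 m
R = A/P = 23.39/15.10 = 1.549 m
S = (Q·n / (1·A·R^(2/3)))² = (37.3×0.025 / (1×23.39×1.339))² = 0.0008872

0.000887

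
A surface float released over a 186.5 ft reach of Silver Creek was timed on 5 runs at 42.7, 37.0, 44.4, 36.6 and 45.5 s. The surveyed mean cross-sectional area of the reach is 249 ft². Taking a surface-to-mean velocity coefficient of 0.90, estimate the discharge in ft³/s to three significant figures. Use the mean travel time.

1010 ft³/s

t̄ = (42.7 + 37.0 + 44.4 + 36.6 + 45.5) / 5 = 41.24 s
v_surface = L / t̄ = 186.5 / 41.24 = 4.522 ft/s
v_mean = 0.90 × 4.522 = 4.070 ft/s
Q = A × v_mean = 249 × 4.070 = 1013 ft³/s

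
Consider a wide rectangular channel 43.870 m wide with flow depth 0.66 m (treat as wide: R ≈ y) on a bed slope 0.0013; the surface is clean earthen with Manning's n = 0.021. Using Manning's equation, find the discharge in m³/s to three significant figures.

A = b·y = 43.870 × 0.66 = 28.95 m²
Wide channel: R ≈ y = 0.66 m
Q = (1/n)·A·R^(2/3)·S^(1/2) = (1/0.021) × 28.95 × 0.6600^(2/3) × 0.0013^(1/2) = 37.68 m³/s

37.7 m³/s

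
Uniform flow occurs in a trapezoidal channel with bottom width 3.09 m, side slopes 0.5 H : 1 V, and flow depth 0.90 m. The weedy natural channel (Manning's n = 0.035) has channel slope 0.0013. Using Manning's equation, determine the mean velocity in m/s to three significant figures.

A = (b + z·y)·y = (3.09 + 0.5×0.90)×0.90 = 3.186 m²
P = b + 2y√(1+z²) = 3.09 + 2×0.90×√(1+0.5²) = 5.102 m
R = A/P = 3.186/5.102 = 0.6244 m
Q = (1/n)·A·R^(2/3)·S^(1/2) = (1/0.035) × 3.186 × 0.6244^(2/3) × 0.0013^(1/2) = 2.398 m³/s
V = Q/A = 2.398/3.186 = 0.7526 m/s

0.753 m/s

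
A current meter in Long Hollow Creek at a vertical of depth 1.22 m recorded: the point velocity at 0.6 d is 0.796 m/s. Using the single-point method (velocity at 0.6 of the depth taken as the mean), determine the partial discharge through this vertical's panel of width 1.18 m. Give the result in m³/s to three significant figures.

1.15 m³/s

v̄ = v₀.₆ = 0.796 m/s
q = v̄ × d × w = 0.7960 × 1.22 × 1.18 = 1.146 m³/s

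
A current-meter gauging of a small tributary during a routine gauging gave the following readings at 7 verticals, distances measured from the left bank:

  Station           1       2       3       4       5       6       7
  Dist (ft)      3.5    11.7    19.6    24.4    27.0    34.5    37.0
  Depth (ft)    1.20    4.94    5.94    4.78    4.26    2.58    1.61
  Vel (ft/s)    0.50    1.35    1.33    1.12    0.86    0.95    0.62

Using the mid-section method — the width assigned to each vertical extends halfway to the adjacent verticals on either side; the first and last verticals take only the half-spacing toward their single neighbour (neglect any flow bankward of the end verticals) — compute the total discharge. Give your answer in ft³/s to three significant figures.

158 ft³/s

w_1 = (11.7 − 3.5)/2 = 4.1 ft; q_1 = 0.50 × 1.20 × 4.1 = 2.460 ft³/s
w_2 = (19.6 − 3.5)/2 = 8.05 ft; q_2 = 1.35 × 4.94 × 8.05 = 53.69 ft³/s
w_3 = (24.4 − 11.7)/2 = 6.35 ft; q_3 = 1.33 × 5.94 × 6.35 = 50.17 ft³/s
w_4 = (27.0 − 19.6)/2 = 3.7 ft; q_4 = 1.12 × 4.78 × 3.7 = 19.81 ft³/s
w_5 = (34.5 − 24.4)/2 = 5.05 ft; q_5 = 0.86 × 4.26 × 5.05 = 18.50 ft³/s
w_6 = (37.0 − 27.0)/2 = 5 ft; q_6 = 0.95 × 2.58 × 5 = 12.26 ft³/s
w_7 = (37.0 − 34.5)/2 = 1.25 ft; q_7 = 0.62 × 1.61 × 1.25 = 1.248 ft³/s
Q = Σ qᵢ = 158.1 ft³/s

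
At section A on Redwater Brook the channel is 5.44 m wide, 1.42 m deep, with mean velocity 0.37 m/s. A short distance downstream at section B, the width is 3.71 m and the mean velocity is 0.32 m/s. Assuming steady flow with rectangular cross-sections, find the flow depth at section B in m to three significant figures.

2.41 m

Q = A₁V₁ = (5.44×1.42) × 0.37 = 2.858 m³/s
d₂ = Q/(b₂ V₂) = 2.858/(3.71×0.32) = 2.407 m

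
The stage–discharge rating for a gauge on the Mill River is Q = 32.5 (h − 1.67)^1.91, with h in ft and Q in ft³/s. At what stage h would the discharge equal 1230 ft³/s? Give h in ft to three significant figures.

8.37 ft

h − h₀ = (Q/C)^(1/b) = (1230/32.5)^(1/1.91) = 6.702 ft
h = 1.67 + 6.702 = 8.372 ft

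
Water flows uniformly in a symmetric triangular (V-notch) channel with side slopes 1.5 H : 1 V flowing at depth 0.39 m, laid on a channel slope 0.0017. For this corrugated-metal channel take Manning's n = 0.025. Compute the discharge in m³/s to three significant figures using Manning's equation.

0.112 m³/s

A = z·y² = 1.5×0.39² = 0.2282 m²
P = 2y√(1+z²) = 2×0.39×√(1+1.5²) = 1.406 m
R = A/P = 0.2282/1.406 = 0.1622 m
Q = (1/n)·A·R^(2/3)·S^(1/2) = (1/0.025) × 0.2282 × 0.1622^(2/3) × 0.0017^(1/2) = 0.1119 m³/s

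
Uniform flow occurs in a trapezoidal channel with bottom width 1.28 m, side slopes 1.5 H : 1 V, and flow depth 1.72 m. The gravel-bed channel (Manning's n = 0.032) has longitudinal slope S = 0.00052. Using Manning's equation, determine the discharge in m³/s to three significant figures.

4.37 m³/s

A = (b + z·y)·y = (1.28 + 1.5×1.72)×1.72 = 6.639 m²
P = b + 2y√(1+z²) = 1.28 + 2×1.72×√(1+1.5²) = 7.482 m
R = A/P = 6.639/7.482 = 0.8874 m
Q = (1/n)·A·R^(2/3)·S^(1/2) = (1/0.032) × 6.639 × 0.8874^(2/3) × 0.00052^(1/2) = 4.369 m³/s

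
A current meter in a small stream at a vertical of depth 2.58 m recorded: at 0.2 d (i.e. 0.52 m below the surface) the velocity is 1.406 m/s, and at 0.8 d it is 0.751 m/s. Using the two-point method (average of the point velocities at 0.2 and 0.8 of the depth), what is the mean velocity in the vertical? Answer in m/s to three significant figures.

v̄ = (1.406 + 0.751) / 2 = 1.079 m/s

1.08 m/s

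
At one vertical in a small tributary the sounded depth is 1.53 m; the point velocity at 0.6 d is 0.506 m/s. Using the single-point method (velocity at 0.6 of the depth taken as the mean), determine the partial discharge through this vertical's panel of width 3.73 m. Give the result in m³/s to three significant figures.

v̄ = v₀.₆ = 0.506 m/s
q = v̄ × d × w = 0.5060 × 1.53 × 3.73 = 2.888 m³/s

2.89 m³/s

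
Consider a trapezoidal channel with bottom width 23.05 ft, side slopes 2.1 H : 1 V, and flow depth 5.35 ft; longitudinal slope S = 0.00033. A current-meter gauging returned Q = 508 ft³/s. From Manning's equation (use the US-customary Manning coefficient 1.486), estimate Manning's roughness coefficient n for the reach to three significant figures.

0.0238

A = (b + z·y)·y = (23.05 + 2.1×5.35)×5.35 = 183.4 ft²
P = b + 2y√(1+z²) = 23.05 + 2×5.35×√(1+2.1²) = 47.94 ft
R = A/P = 183.4/47.94 = 3.826 ft
n = (1.486/Q)·A·R^(2/3)·S^(1/2) = (1.486/508) × 183.4 × 2.446 × 0.01817 = 0.02384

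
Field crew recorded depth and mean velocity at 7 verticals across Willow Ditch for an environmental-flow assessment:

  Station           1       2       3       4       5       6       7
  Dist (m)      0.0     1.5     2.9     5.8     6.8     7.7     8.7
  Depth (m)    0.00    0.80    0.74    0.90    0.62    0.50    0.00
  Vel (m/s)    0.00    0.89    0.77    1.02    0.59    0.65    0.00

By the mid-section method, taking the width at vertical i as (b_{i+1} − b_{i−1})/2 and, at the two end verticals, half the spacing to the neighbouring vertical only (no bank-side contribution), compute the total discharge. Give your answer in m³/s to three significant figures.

w_2 = (2.9 − 0.0)/2 = 1.45 m; q_2 = 0.89 × 0.80 × 1.45 = 1.032 m³/s
w_3 = (5.8 − 1.5)/2 = 2.15 m; q_3 = 0.77 × 0.74 × 2.15 = 1.225 m³/s
w_4 = (6.8 − 2.9)/2 = 1.95 m; q_4 = 1.02 × 0.90 × 1.95 = 1.790 m³/s
w_5 = (7.7 − 5.8)/2 = 0.95 m; q_5 = 0.59 × 0.62 × 0.95 = 0.3475 m³/s
w_6 = (8.7 − 6.8)/2 = 0.95 m; q_6 = 0.65 × 0.50 × 0.95 = 0.3088 m³/s
Stations 1, 7 contribute zero (depth or velocity is 0).
Q = Σ qᵢ = 4.704 m³/s

4.70 m³/s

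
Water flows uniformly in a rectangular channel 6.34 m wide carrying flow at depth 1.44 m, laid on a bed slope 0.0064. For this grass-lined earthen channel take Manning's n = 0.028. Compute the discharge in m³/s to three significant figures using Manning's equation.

25.9 m³/s

A = b·y = 6.34 × 1.44 = 9.130 m²
P = b + 2y = 6.34 + 2×1.44 = 9.220 m
R = A/P = 9.130/9.220 = 0.9902 m
Q = (1/n)·A·R^(2/3)·S^(1/2) = (1/0.028) × 9.130 × 0.9902^(2/3) × 0.0064^(1/2) = 25.91 m³/s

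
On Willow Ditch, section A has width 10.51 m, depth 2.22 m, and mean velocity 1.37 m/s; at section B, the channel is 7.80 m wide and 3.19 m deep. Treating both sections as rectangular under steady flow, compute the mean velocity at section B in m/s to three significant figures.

1.28 m/s

Q = A₁V₁ = (10.51×2.22) × 1.37 = 31.97 m³/s
A₂ = 7.80 × 3.19 = 24.88 m²
V₂ = Q/A₂ = 31.97/24.88 = 1.285 m/s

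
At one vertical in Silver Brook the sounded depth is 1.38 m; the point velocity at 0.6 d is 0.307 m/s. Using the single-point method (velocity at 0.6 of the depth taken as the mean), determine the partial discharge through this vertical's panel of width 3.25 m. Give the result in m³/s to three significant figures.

v̄ = v₀.₆ = 0.307 m/s
q = v̄ × d × w = 0.3070 × 1.38 × 3.25 = 1.377 m³/s

1.38 m³/s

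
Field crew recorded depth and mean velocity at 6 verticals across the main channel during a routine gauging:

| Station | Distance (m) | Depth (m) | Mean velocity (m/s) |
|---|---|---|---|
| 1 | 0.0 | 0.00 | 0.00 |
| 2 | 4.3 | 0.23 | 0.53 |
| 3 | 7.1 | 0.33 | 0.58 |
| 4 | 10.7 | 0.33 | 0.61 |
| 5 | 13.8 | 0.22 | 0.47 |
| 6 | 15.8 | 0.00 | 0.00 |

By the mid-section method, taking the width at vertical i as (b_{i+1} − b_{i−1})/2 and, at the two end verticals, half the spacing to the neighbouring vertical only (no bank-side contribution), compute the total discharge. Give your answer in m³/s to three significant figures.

w_2 = (7.1 − 0.0)/2 = 3.55 m; q_2 = 0.53 × 0.23 × 3.55 = 0.4327 m³/s
w_3 = (10.7 − 4.3)/2 = 3.2 m; q_3 = 0.58 × 0.33 × 3.2 = 0.6125 m³/s
w_4 = (13.8 − 7.1)/2 = 3.35 m; q_4 = 0.61 × 0.33 × 3.35 = 0.6744 m³/s
w_5 = (15.8 − 10.7)/2 = 2.55 m; q_5 = 0.47 × 0.22 × 2.55 = 0.2637 m³/s
Stations 1, 6 contribute zero (depth or velocity is 0).
Q = Σ qᵢ = 1.983 m³/s

1.98 m³/s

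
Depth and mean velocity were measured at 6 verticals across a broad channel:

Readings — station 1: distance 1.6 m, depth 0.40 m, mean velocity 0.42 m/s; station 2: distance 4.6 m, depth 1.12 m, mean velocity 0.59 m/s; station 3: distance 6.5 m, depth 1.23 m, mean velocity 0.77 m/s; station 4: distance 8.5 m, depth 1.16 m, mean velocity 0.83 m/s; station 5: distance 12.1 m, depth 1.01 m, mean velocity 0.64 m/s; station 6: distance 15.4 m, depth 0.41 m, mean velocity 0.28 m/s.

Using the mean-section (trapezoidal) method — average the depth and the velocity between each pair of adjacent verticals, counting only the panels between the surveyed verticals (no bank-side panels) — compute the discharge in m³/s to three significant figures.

Panel 1-2: Δb = 3 m, d̄ = (0.40+1.12)/2 = 0.76, v̄ = (0.42+0.59)/2 = 0.505 → q = 3×0.76×0.505 = 1.151 m³/s
Panel 2-3: Δb = 1.9 m, d̄ = (1.12+1.23)/2 = 1.175, v̄ = (0.59+0.77)/2 = 0.68 → q = 1.9×1.175×0.68 = 1.518 m³/s
Panel 3-4: Δb = 2 m, d̄ = (1.23+1.16)/2 = 1.195, v̄ = (0.77+0.83)/2 = 0.8 → q = 2×1.195×0.8 = 1.912 m³/s
Panel 4-5: Δb = 3.6 m, d̄ = (1.16+1.01)/2 = 1.085, v̄ = (0.83+0.64)/2 = 0.735 → q = 3.6×1.085×0.735 = 2.871 m³/s
Panel 5-6: Δb = 3.3 m, d̄ = (1.01+0.41)/2 = 0.71, v̄ = (0.64+0.28)/2 = 0.46 → q = 3.3×0.71×0.46 = 1.078 m³/s
Q = Σ q = 8.530 m³/s

8.53 m³/s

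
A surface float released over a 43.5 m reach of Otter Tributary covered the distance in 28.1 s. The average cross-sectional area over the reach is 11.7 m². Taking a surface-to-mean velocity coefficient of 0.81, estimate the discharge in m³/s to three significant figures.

v_surface = L / t̄ = 43.5 / 28.1 = 1.548 m/s
v_mean = 0.81 × 1.548 = 1.254 m/s
Q = A × v_mean = 11.7 × 1.254 = 14.67 m³/s

14.7 m³/s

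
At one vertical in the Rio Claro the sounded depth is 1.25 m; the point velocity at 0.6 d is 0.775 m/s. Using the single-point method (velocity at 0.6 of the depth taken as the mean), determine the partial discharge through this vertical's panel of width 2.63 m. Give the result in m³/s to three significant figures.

v̄ = v₀.₆ = 0.775 m/s
q = v̄ × d × w = 0.7750 × 1.25 × 2.63 = 2.548 m³/s

2.55 m³/s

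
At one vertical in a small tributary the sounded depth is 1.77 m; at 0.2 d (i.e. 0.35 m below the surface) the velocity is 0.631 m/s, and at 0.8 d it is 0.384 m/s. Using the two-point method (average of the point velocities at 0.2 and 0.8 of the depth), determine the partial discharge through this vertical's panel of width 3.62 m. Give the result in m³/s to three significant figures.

3.25 m³/s

v̄ = (0.631 + 0.384) / 2 = 0.5075 m/s
q = v̄ × d × w = 0.5075 × 1.77 × 3.62 = 3.252 m³/s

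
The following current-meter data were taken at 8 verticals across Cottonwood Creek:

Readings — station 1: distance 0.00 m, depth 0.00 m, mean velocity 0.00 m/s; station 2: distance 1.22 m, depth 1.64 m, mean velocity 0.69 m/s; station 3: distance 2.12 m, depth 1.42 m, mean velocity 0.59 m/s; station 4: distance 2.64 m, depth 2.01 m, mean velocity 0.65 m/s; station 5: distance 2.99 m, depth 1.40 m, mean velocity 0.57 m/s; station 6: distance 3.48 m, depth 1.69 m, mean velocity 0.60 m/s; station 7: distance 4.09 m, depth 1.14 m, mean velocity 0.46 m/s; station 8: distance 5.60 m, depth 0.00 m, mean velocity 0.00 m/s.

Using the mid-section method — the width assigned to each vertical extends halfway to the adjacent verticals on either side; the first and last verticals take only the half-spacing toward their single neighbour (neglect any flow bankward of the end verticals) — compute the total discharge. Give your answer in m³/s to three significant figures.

w_2 = (2.12 − 0.00)/2 = 1.06 m; q_2 = 0.69 × 1.64 × 1.06 = 1.199 m³/s
w_3 = (2.64 − 1.22)/2 = 0.71 m; q_3 = 0.59 × 1.42 × 0.71 = 0.5948 m³/s
w_4 = (2.99 − 2.12)/2 = 0.435 m; q_4 = 0.65 × 2.01 × 0.435 = 0.5683 m³/s
w_5 = (3.48 − 2.64)/2 = 0.42 m; q_5 = 0.57 × 1.40 × 0.42 = 0.3352 m³/s
w_6 = (4.09 − 2.99)/2 = 0.55 m; q_6 = 0.60 × 1.69 × 0.55 = 0.5577 m³/s
w_7 = (5.60 − 3.48)/2 = 1.06 m; q_7 = 0.46 × 1.14 × 1.06 = 0.5559 m³/s
Stations 1, 8 contribute zero (depth or velocity is 0).
Q = Σ qᵢ = 3.811 m³/s

3.81 m³/s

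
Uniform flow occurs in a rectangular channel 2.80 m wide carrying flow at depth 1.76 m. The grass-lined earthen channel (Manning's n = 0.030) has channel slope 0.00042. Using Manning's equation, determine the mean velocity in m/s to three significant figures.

0.579 m/s

A = b·y = 2.80 × 1.76 = 4.928 m²
P = b + 2y = 2.80 + 2×1.76 = 6.320 m
R = A/P = 4.928/6.320 = 0.7797 m
Q = (1/n)·A·R^(2/3)·S^(1/2) = (1/0.030) × 4.928 × 0.7797^(2/3) × 0.00042^(1/2) = 2.852 m³/s
V = Q/A = 2.852/4.928 = 0.5787 m/s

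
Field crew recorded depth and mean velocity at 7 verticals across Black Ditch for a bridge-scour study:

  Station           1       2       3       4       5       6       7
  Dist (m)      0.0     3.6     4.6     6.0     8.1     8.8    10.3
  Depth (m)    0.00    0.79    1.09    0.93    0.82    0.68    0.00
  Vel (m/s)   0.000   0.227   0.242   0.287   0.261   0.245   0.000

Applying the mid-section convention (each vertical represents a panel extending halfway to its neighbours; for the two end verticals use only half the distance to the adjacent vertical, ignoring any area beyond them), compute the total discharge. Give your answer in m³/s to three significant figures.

1.68 m³/s

w_2 = (4.6 − 0.0)/2 = 2.3 m; q_2 = 0.227 × 0.79 × 2.3 = 0.4125 m³/s
w_3 = (6.0 − 3.6)/2 = 1.2 m; q_3 = 0.242 × 1.09 × 1.2 = 0.3165 m³/s
w_4 = (8.1 − 4.6)/2 = 1.75 m; q_4 = 0.287 × 0.93 × 1.75 = 0.4671 m³/s
w_5 = (8.8 − 6.0)/2 = 1.4 m; q_5 = 0.261 × 0.82 × 1.4 = 0.2996 m³/s
w_6 = (10.3 − 8.1)/2 = 1.1 m; q_6 = 0.245 × 0.68 × 1.1 = 0.1833 m³/s
Stations 1, 7 contribute zero (depth or velocity is 0).
Q = Σ qᵢ = 1.679 m³/s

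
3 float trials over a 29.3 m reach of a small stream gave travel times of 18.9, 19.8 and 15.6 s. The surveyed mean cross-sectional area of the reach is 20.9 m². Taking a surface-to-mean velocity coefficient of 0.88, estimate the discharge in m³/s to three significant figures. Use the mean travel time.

t̄ = (18.9 + 19.8 + 15.6) / 3 = 18.1 s
v_surface = L / t̄ = 29.3 / 18.1 = 1.619 m/s
v_mean = 0.88 × 1.619 = 1.425 m/s
Q = A × v_mean = 20.9 × 1.425 = 29.77 m³/s

29.8 m³/s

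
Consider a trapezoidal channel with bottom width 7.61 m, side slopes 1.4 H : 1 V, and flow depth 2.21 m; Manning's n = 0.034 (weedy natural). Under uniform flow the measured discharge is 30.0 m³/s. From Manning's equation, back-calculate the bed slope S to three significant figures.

A = (b + z·y)·y = (7.61 + 1.4×2.21)×2.21 = 23.66 m²
P = b + 2y√(1+z²) = 7.61 + 2×2.21×√(1+1.4²) = 15.21 m
R = A/P = 23.66/15.21 = 1.555 m
S = (Q·n / (1·A·R^(2/3)))² = (30.0×0.034 / (1×23.66×1.342))² = 0.001032

0.00103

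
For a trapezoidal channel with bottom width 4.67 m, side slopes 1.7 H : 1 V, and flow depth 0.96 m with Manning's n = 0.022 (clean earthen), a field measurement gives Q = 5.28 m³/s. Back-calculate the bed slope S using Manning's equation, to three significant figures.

0.000576

A = (b + z·y)·y = (4.67 + 1.7×0.96)×0.96 = 6.050 m²
P = b + 2y√(1+z²) = 4.67 + 2×0.96×√(1+1.7²) = 8.457 m
R = A/P = 6.050/8.457 = 0.7154 m
S = (Q·n / (1·A·R^(2/3)))² = (5.28×0.022 / (1×6.050×0.7999))² = 0.0005762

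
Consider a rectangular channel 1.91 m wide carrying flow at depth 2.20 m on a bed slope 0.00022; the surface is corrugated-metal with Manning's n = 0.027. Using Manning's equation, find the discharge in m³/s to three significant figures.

A = b·y = 1.91 × 2.20 = 4.202 m²
P = b + 2y = 1.91 + 2×2.20 = 6.310 m
R = A/P = 4.202/6.310 = 0.6659 m
Q = (1/n)·A·R^(2/3)·S^(1/2) = (1/0.027) × 4.202 × 0.6659^(2/3) × 0.00022^(1/2) = 1.760 m³/s

1.76 m³/s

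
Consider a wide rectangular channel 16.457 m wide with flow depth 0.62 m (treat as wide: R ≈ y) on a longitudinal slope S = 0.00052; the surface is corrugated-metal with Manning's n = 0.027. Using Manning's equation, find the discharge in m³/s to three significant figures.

A = b·y = 16.457 × 0.62 = 10.20 m²
Wide channel: R ≈ y = 0.62 m
Q = (1/n)·A·R^(2/3)·S^(1/2) = (1/0.027) × 10.20 × 0.6200^(2/3) × 0.00052^(1/2) = 6.266 m³/s

6.27 m³/s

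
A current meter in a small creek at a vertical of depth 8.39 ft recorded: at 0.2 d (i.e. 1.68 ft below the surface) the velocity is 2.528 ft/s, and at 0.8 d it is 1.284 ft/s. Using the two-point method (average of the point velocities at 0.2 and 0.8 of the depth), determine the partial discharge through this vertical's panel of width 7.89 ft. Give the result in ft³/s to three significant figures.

v̄ = (2.528 + 1.284) / 2 = 1.906 ft/s
q = v̄ × d × w = 1.906 × 8.39 × 7.89 = 126.2 ft³/s

126 ft³/s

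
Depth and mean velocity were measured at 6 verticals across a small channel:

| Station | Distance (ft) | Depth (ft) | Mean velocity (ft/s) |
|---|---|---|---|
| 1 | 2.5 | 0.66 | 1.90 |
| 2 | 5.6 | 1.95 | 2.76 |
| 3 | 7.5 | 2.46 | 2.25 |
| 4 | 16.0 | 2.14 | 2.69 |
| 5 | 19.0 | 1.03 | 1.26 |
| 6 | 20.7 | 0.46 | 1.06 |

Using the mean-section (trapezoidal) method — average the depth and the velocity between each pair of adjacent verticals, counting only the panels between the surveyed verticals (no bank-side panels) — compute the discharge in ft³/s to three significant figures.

Panel 1-2: Δb = 3.1 ft, d̄ = (0.66+1.95)/2 = 1.305, v̄ = (1.90+2.76)/2 = 2.33 → q = 3.1×1.305×2.33 = 9.426 ft³/s
Panel 2-3: Δb = 1.9 ft, d̄ = (1.95+2.46)/2 = 2.205, v̄ = (2.76+2.25)/2 = 2.505 → q = 1.9×2.205×2.505 = 10.49 ft³/s
Panel 3-4: Δb = 8.5 ft, d̄ = (2.46+2.14)/2 = 2.3, v̄ = (2.25+2.69)/2 = 2.47 → q = 8.5×2.3×2.47 = 48.29 ft³/s
Panel 4-5: Δb = 3 ft, d̄ = (2.14+1.03)/2 = 1.585, v̄ = (2.69+1.26)/2 = 1.975 → q = 3×1.585×1.975 = 9.391 ft³/s
Panel 5-6: Δb = 1.7 ft, d̄ = (1.03+0.46)/2 = 0.745, v̄ = (1.26+1.06)/2 = 1.16 → q = 1.7×0.745×1.16 = 1.469 ft³/s
Q = Σ q = 79.07 ft³/s

79.1 ft³/s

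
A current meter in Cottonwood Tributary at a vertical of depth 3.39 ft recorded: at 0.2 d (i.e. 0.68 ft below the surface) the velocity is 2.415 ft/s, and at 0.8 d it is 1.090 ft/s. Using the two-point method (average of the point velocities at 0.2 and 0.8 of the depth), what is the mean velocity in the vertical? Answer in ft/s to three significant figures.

1.75 ft/s

v̄ = (2.415 + 1.090) / 2 = 1.753 ft/s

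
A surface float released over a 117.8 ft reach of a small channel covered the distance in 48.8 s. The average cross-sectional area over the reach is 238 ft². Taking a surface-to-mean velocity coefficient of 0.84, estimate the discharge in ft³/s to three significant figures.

483 ft³/s

v_surface = L / t̄ = 117.8 / 48.8 = 2.414 ft/s
v_mean = 0.84 × 2.414 = 2.028 ft/s
Q = A × v_mean = 238 × 2.028 = 482.6 ft³/s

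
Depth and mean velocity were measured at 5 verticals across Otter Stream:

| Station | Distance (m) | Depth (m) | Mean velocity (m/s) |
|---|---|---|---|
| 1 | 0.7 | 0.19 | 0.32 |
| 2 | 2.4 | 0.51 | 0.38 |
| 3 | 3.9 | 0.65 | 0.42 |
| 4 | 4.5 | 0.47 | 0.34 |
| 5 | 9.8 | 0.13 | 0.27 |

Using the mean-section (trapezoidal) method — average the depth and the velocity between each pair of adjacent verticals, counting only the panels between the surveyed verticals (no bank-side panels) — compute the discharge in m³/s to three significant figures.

Panel 1-2: Δb = 1.7 m, d̄ = (0.19+0.51)/2 = 0.35, v̄ = (0.32+0.38)/2 = 0.35 → q = 1.7×0.35×0.35 = 0.2083 m³/s
Panel 2-3: Δb = 1.5 m, d̄ = (0.51+0.65)/2 = 0.58, v̄ = (0.38+0.42)/2 = 0.4 → q = 1.5×0.58×0.4 = 0.3480 m³/s
Panel 3-4: Δb = 0.6 m, d̄ = (0.65+0.47)/2 = 0.56, v̄ = (0.42+0.34)/2 = 0.38 → q = 0.6×0.56×0.38 = 0.1277 m³/s
Panel 4-5: Δb = 5.3 m, d̄ = (0.47+0.13)/2 = 0.3, v̄ = (0.34+0.27)/2 = 0.305 → q = 5.3×0.3×0.305 = 0.4850 m³/s
Q = Σ q = 1.169 m³/s

1.17 m³/s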